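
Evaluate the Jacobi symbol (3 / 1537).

Reciprocity: 3 ≡ 3 and 1537 ≡ 1 (mod 4), so (3/1537) = +(1537/3).
Reduce top mod 3: now compute (1/3).
Reached (1/3) = 1. Collecting the sign flips along the way, the symbol is +1.

1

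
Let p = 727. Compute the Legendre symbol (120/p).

Pull out 2^3: since 727 ≡ 7 (mod 8), (2/727) = +1, so (2/727)^3 = +1.
Reciprocity: 15 ≡ 3 and 727 ≡ 3 (mod 4), so (15/727) = −(727/15).
Reduce top mod 15: now compute (7/15).
Reciprocity: 7 ≡ 3 and 15 ≡ 3 (mod 4), so (7/15) = −(15/7).
Reduce top mod 7: now compute (1/7).
Reached (1/7) = 1. Collecting the sign flips along the way, the symbol is +1.

1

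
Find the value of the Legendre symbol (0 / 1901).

Top reduces to 0: gcd > 1, so the symbol is 0.

0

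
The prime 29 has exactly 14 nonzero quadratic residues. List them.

1, 4, 5, 6, 7, 9, 13, 16, 20, 22, 23, 24, 25, 28

Square k = 1,…,14 (k and 29−k give the same square):
1²=1, 2²=4, 3²=9, 4²=16, 5²=25, 6²≡7, 7²≡20, 8²≡6, 9²≡23, 10²≡13, 11²≡5, 12²≡28, 13²≡24, 14²≡22 (mod 29).
So the quadratic residues mod 29 are {1, 4, 5, 6, 7, 9, 13, 16, 20, 22, 23, 24, 25, 28}.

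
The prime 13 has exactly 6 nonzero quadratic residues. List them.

Square k = 1,…,6 (k and 13−k give the same square):
1²=1, 2²=4, 3²=9, 4²≡3, 5²≡12, 6²≡10 (mod 13).
So the quadratic residues mod 13 are {1, 3, 4, 9, 10, 12}.

1, 3, 4, 9, 10, 12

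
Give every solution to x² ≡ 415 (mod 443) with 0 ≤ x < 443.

Since 443 ≡ 3 (mod 4), a square root of 415 is 415^((443+1)/4) = 415^111 mod 443.
Repeated squaring: 415^2≡341, 415^4≡215, 415^8≡153, 415^16≡373, 415^32≡27, 415^64≡286 (mod 443).
415^111 = 415^(64+32+8+4+2+1) ≡ 256 (mod 443).
Check: 256² = 65536 ≡ 415 (mod 443). The two roots are 187 and 256.

187, 256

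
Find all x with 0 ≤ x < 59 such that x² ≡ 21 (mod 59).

Since 59 ≡ 3 (mod 4), a square root of 21 is 21^((59+1)/4) = 21^15 mod 59.
Repeated squaring: 21^2≡28, 21^4≡17, 21^8≡53 (mod 59).
21^15 = 21^(8+4+2+1) ≡ 27 (mod 59).
Check: 27² = 729 ≡ 21 (mod 59). The two roots are 27 and 32.

27, 32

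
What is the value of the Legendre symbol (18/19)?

Pull out 2: since 19 ≡ 3 (mod 8), (2/19) = -1.
Reciprocity: 9 ≡ 1 and 19 ≡ 3 (mod 4), so (9/19) = +(19/9).
Reduce top mod 9: now compute (1/9).
Reached (1/9) = 1. Collecting the sign flips along the way, the symbol is -1.

-1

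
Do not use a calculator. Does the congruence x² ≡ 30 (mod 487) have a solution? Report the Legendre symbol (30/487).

1

Pull out 2: since 487 ≡ 7 (mod 8), (2/487) = +1.
Reciprocity: 15 ≡ 3 and 487 ≡ 3 (mod 4), so (15/487) = −(487/15).
Reduce top mod 15: now compute (7/15).
Reciprocity: 7 ≡ 3 and 15 ≡ 3 (mod 4), so (7/15) = −(15/7).
Reduce top mod 7: now compute (1/7).
Reached (1/7) = 1. Collecting the sign flips along the way, the symbol is +1.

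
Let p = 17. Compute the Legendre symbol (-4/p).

First reduce: -4 ≡ 13 (mod 17).
Reciprocity: 13 ≡ 1 and 17 ≡ 1 (mod 4), so (13/17) = +(17/13).
Reduce top mod 13: now compute (4/13).
Pull out 2^2: since 13 ≡ 5 (mod 8), (2/13) = -1, so (2/13)^2 = +1.
Reached (1/13) = 1. Collecting the sign flips along the way, the symbol is +1.

1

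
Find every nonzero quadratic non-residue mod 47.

Square k = 1,…,23 (k and 47−k give the same square):
1²=1, 2²=4, 3²=9, 4²=16, 5²=25, 6²=36, 7²≡2, 8²≡17, 9²≡34, 10²≡6, 11²≡27, 12²≡3, 13²≡28, 14²≡8, 15²≡37, 16²≡21, 17²≡7, 18²≡42, 19²≡32, 20²≡24, 21²≡18, 22²≡14, 23²≡12 (mod 47).
The residues are {1, 2, 3, 4, 6, 7, 8, 9, 12, 14, 16, 17, 18, 21, 24, 25, 27, 28, 32, 34, 36, 37, 42}; the non-residues are the remaining 23 nonzero classes.

5,10,11,13,15,19,20,22,23,26,29,30,31,33,35,38,39,40,41,43,44,45,46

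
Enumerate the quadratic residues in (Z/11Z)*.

Square k = 1,…,5 (k and 11−k give the same square):
1²=1, 2²=4, 3²=9, 4²≡5, 5²≡3 (mod 11).
So the quadratic residues mod 11 are {1, 3, 4, 5, 9}.

1 3 4 5 9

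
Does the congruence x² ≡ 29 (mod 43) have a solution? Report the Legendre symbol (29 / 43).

-1

Reciprocity: 29 ≡ 1 and 43 ≡ 3 (mod 4), so (29/43) = +(43/29).
Reduce top mod 29: now compute (14/29).
Pull out 2: since 29 ≡ 5 (mod 8), (2/29) = -1.
Reciprocity: 7 ≡ 3 and 29 ≡ 1 (mod 4), so (7/29) = +(29/7).
Reduce top mod 7: now compute (1/7).
Reached (1/7) = 1. Collecting the sign flips along the way, the symbol is -1.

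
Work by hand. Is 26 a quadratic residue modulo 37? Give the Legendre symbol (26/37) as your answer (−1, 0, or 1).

Euler's criterion: (26/37) ≡ 26^18 (mod 37).
26^2 ≡ 10 (mod 37)
26^4 ≡ 26 (mod 37)
26^8 ≡ 10 (mod 37)
26^16 ≡ 26 (mod 37)
26^18 = 26^(16+2) ≡ 1 (mod 37).
Result is 1, so (26/37) = 1.

1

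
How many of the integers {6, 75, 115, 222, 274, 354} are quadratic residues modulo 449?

(6/449) = -1 → non-residue.
(75/449) = -1 → non-residue.
(115/449) = +1 → QR.
(222/449) = +1 → QR.
(274/449) = +1 → QR.
(354/449) = -1 → non-residue.
Total quadratic residues among the 6: 3.

3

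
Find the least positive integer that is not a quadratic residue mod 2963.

(2/2963) = −1, so 2 is the smallest positive non-residue mod 2963.

2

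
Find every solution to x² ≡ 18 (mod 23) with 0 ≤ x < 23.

8, 15

Since 23 ≡ 3 (mod 4), a square root of 18 is 18^((23+1)/4) = 18^6 mod 23.
Repeated squaring: 18^2≡2, 18^4≡4 (mod 23).
18^6 = 18^(4+2) ≡ 8 (mod 23).
Check: 8² = 64 ≡ 18 (mod 23). The two roots are 8 and 15.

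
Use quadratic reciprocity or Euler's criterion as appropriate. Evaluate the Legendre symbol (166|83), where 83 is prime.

0

First reduce: 166 ≡ 0 (mod 83).
Top reduces to 0: gcd > 1, so the symbol is 0.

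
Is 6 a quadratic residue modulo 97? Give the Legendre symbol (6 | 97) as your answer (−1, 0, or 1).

1

Pull out 2: since 97 ≡ 1 (mod 8), (2/97) = +1.
Reciprocity: 3 ≡ 3 and 97 ≡ 1 (mod 4), so (3/97) = +(97/3).
Reduce top mod 3: now compute (1/3).
Reached (1/3) = 1. Collecting the sign flips along the way, the symbol is +1.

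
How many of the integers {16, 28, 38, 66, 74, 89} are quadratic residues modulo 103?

(16/103) = +1 → QR.
(28/103) = +1 → QR.
(38/103) = +1 → QR.
(66/103) = +1 → QR.
(74/103) = -1 → non-residue.
(89/103) = -1 → non-residue.
Total quadratic residues among the 6: 4.

4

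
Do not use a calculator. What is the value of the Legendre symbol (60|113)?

Pull out 2^2: since 113 ≡ 1 (mod 8), (2/113) = +1, so (2/113)^2 = +1.
Reciprocity: 15 ≡ 3 and 113 ≡ 1 (mod 4), so (15/113) = +(113/15).
Reduce top mod 15: now compute (8/15).
Pull out 2^3: since 15 ≡ 7 (mod 8), (2/15) = +1, so (2/15)^3 = +1.
Reached (1/15) = 1. Collecting the sign flips along the way, the symbol is +1.

1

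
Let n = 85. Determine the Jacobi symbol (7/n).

Reciprocity: 7 ≡ 3 and 85 ≡ 1 (mod 4), so (7/85) = +(85/7).
Reduce top mod 7: now compute (1/7).
Reached (1/7) = 1. Collecting the sign flips along the way, the symbol is +1.

1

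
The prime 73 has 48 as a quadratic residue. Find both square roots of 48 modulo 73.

73 ≡ 1 (mod 4), so we find a root by search.
Trying successive values, 11² = 121 ≡ 48 (mod 73). The other root is 73 − 11 = 62.

11, 62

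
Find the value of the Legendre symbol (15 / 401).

Reciprocity: 15 ≡ 3 and 401 ≡ 1 (mod 4), so (15/401) = +(401/15).
Reduce top mod 15: now compute (11/15).
Reciprocity: 11 ≡ 3 and 15 ≡ 3 (mod 4), so (11/15) = −(15/11).
Reduce top mod 11: now compute (4/11).
Pull out 2^2: since 11 ≡ 3 (mod 8), (2/11) = -1, so (2/11)^2 = +1.
Reached (1/11) = 1. Collecting the sign flips along the way, the symbol is -1.

-1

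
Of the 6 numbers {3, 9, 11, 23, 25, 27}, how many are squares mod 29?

(3/29) = -1 → non-residue.
(9/29) = +1 → QR.
(11/29) = -1 → non-residue.
(23/29) = +1 → QR.
(25/29) = +1 → QR.
(27/29) = -1 → non-residue.
Total quadratic residues among the 6: 3.

3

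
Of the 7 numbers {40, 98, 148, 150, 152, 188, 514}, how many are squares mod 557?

3

(40/557) = +1 → QR.
(98/557) = -1 → non-residue.
(148/557) = -1 → non-residue.
(150/557) = +1 → QR.
(152/557) = -1 → non-residue.
(188/557) = -1 → non-residue.
(514/557) = +1 → QR.
Total quadratic residues among the 7: 3.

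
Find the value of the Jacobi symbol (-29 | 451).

-1

First reduce: -29 ≡ 422 (mod 451).
Pull out 2: since 451 ≡ 3 (mod 8), (2/451) = -1.
Reciprocity: 211 ≡ 3 and 451 ≡ 3 (mod 4), so (211/451) = −(451/211).
Reduce top mod 211: now compute (29/211).
Reciprocity: 29 ≡ 1 and 211 ≡ 3 (mod 4), so (29/211) = +(211/29).
Reduce top mod 29: now compute (8/29).
Pull out 2^3: since 29 ≡ 5 (mod 8), (2/29) = -1, so (2/29)^3 = -1.
Reached (1/29) = 1. Collecting the sign flips along the way, the symbol is -1.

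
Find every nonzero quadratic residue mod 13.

Square k = 1,…,6 (k and 13−k give the same square):
1²=1, 2²=4, 3²=9, 4²≡3, 5²≡12, 6²≡10 (mod 13).
So the quadratic residues mod 13 are {1, 3, 4, 9, 10, 12}.

1, 3, 4, 9, 10, 12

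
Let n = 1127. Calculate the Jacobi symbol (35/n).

0

Reciprocity: 35 ≡ 3 and 1127 ≡ 3 (mod 4), so (35/1127) = −(1127/35).
Reduce top mod 35: now compute (7/35).
Reciprocity: 7 ≡ 3 and 35 ≡ 3 (mod 4), so (7/35) = −(35/7).
Reduce top mod 7: now compute (0/7).
Top reduces to 0: gcd > 1, so the symbol is 0.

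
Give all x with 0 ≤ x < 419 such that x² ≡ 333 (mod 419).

Since 419 ≡ 3 (mod 4), a square root of 333 is 333^((419+1)/4) = 333^105 mod 419.
Repeated squaring: 333^2≡273, 333^4≡366, 333^8≡295, 333^16≡292, 333^32≡207, 333^64≡111 (mod 419).
333^105 = 333^(64+32+8+1) ≡ 137 (mod 419).
Check: 137² = 18769 ≡ 333 (mod 419). The two roots are 137 and 282.

137, 282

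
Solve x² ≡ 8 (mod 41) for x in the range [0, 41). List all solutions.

7, 34

41 ≡ 1 (mod 4), so we find a root by search.
Trying successive values, 7² = 49 ≡ 8 (mod 41). The other root is 41 − 7 = 34.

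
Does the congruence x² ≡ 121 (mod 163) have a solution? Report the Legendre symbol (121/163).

1

Reciprocity: 121 ≡ 1 and 163 ≡ 3 (mod 4), so (121/163) = +(163/121).
Reduce top mod 121: now compute (42/121).
Pull out 2: since 121 ≡ 1 (mod 8), (2/121) = +1.
Reciprocity: 21 ≡ 1 and 121 ≡ 1 (mod 4), so (21/121) = +(121/21).
Reduce top mod 21: now compute (16/21).
Pull out 2^4: since 21 ≡ 5 (mod 8), (2/21) = -1, so (2/21)^4 = +1.
Reached (1/21) = 1. Collecting the sign flips along the way, the symbol is +1.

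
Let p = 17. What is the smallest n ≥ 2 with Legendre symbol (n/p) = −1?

(2/17) = +1, so 2 is a residue.
(3/17) = −1, so 3 is the smallest positive non-residue mod 17.

3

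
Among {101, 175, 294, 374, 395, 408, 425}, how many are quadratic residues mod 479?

(101/479) = -1 → non-residue.
(175/479) = +1 → QR.
(294/479) = +1 → QR.
(374/479) = -1 → non-residue.
(395/479) = -1 → non-residue.
(408/479) = -1 → non-residue.
(425/479) = -1 → non-residue.
Total quadratic residues among the 7: 2.

2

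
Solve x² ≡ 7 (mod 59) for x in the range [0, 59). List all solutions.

Since 59 ≡ 3 (mod 4), a square root of 7 is 7^((59+1)/4) = 7^15 mod 59.
Repeated squaring: 7^2≡49, 7^4≡41, 7^8≡29 (mod 59).
7^15 = 7^(8+4+2+1) ≡ 19 (mod 59).
Check: 19² = 361 ≡ 7 (mod 59). The two roots are 19 and 40.

19, 40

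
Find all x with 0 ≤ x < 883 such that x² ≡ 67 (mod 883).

Since 883 ≡ 3 (mod 4), a square root of 67 is 67^((883+1)/4) = 67^221 mod 883.
Repeated squaring: 67^2≡74, 67^4≡178, 67^8≡779, 67^16≡220, 67^32≡718, 67^64≡735, 67^128≡712 (mod 883).
67^221 = 67^(128+64+16+8+4+1) ≡ 647 (mod 883).
Check: 647² = 418609 ≡ 67 (mod 883). The two roots are 236 and 647.

236, 647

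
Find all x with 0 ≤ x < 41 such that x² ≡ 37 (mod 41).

41 ≡ 1 (mod 4), so we find a root by search.
Trying successive values, 18² = 324 ≡ 37 (mod 41). The other root is 41 − 18 = 23.

18, 23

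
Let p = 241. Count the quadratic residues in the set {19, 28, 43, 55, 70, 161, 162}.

(19/241) = -1 → non-residue.
(28/241) = -1 → non-residue.
(43/241) = -1 → non-residue.
(55/241) = -1 → non-residue.
(70/241) = -1 → non-residue.
(161/241) = +1 → QR.
(162/241) = +1 → QR.
Total quadratic residues among the 7: 2.

2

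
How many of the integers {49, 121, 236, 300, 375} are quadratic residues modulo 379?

2

(49/379) = +1 → QR.
(121/379) = +1 → QR.
(236/379) = -1 → non-residue.
(300/379) = -1 → non-residue.
(375/379) = -1 → non-residue.
Total quadratic residues among the 5: 2.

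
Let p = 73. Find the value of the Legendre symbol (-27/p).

1

First reduce: -27 ≡ 46 (mod 73).
Pull out 2: since 73 ≡ 1 (mod 8), (2/73) = +1.
Reciprocity: 23 ≡ 3 and 73 ≡ 1 (mod 4), so (23/73) = +(73/23).
Reduce top mod 23: now compute (4/23).
Pull out 2^2: since 23 ≡ 7 (mod 8), (2/23) = +1, so (2/23)^2 = +1.
Reached (1/23) = 1. Collecting the sign flips along the way, the symbol is +1.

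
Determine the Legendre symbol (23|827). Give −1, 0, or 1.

Reciprocity: 23 ≡ 3 and 827 ≡ 3 (mod 4), so (23/827) = −(827/23).
Reduce top mod 23: now compute (22/23).
Pull out 2: since 23 ≡ 7 (mod 8), (2/23) = +1.
Reciprocity: 11 ≡ 3 and 23 ≡ 3 (mod 4), so (11/23) = −(23/11).
Reduce top mod 11: now compute (1/11).
Reached (1/11) = 1. Collecting the sign flips along the way, the symbol is +1.

1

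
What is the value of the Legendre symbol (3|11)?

Reciprocity: 3 ≡ 3 and 11 ≡ 3 (mod 4), so (3/11) = −(11/3).
Reduce top mod 3: now compute (2/3).
Pull out 2: since 3 ≡ 3 (mod 8), (2/3) = -1.
Reached (1/3) = 1. Collecting the sign flips along the way, the symbol is +1.

1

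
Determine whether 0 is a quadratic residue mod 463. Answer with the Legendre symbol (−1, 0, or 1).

0

Top reduces to 0: gcd > 1, so the symbol is 0.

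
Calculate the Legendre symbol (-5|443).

1

Euler's criterion: (-5/443) ≡ 438^221 (mod 443).
438^2 ≡ 25 (mod 443)
438^4 ≡ 182 (mod 443)
438^8 ≡ 342 (mod 443)
438^16 ≡ 12 (mod 443)
438^32 ≡ 144 (mod 443)
438^64 ≡ 358 (mod 443)
438^128 ≡ 137 (mod 443)
438^221 = 438^(128+64+16+8+4+1) ≡ 1 (mod 443).
Result is 1, so (-5/443) = 1.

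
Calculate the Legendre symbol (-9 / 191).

First reduce: -9 ≡ 182 (mod 191).
Pull out 2: since 191 ≡ 7 (mod 8), (2/191) = +1.
Reciprocity: 91 ≡ 3 and 191 ≡ 3 (mod 4), so (91/191) = −(191/91).
Reduce top mod 91: now compute (9/91).
Reciprocity: 9 ≡ 1 and 91 ≡ 3 (mod 4), so (9/91) = +(91/9).
Reduce top mod 9: now compute (1/9).
Reached (1/9) = 1. Collecting the sign flips along the way, the symbol is -1.

-1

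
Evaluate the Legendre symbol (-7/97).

-1

First reduce: -7 ≡ 90 (mod 97).
Pull out 2: since 97 ≡ 1 (mod 8), (2/97) = +1.
Reciprocity: 45 ≡ 1 and 97 ≡ 1 (mod 4), so (45/97) = +(97/45).
Reduce top mod 45: now compute (7/45).
Reciprocity: 7 ≡ 3 and 45 ≡ 1 (mod 4), so (7/45) = +(45/7).
Reduce top mod 7: now compute (3/7).
Reciprocity: 3 ≡ 3 and 7 ≡ 3 (mod 4), so (3/7) = −(7/3).
Reduce top mod 3: now compute (1/3).
Reached (1/3) = 1. Collecting the sign flips along the way, the symbol is -1.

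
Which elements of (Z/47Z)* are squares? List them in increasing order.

1 2 3 4 6 7 8 9 12 14 16 17 18 21 24 25 27 28 32 34 36 37 42

Square k = 1,…,23 (k and 47−k give the same square):
1²=1, 2²=4, 3²=9, 4²=16, 5²=25, 6²=36, 7²≡2, 8²≡17, 9²≡34, 10²≡6, 11²≡27, 12²≡3, 13²≡28, 14²≡8, 15²≡37, 16²≡21, 17²≡7, 18²≡42, 19²≡32, 20²≡24, 21²≡18, 22²≡14, 23²≡12 (mod 47).
So the quadratic residues mod 47 are {1, 2, 3, 4, 6, 7, 8, 9, 12, 14, 16, 17, 18, 21, 24, 25, 27, 28, 32, 34, 36, 37, 42}.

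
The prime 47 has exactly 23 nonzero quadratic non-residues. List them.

5 10 11 13 15 19 20 22 23 26 29 30 31 33 35 38 39 40 41 43 44 45 46

Square k = 1,…,23 (k and 47−k give the same square):
1²=1, 2²=4, 3²=9, 4²=16, 5²=25, 6²=36, 7²≡2, 8²≡17, 9²≡34, 10²≡6, 11²≡27, 12²≡3, 13²≡28, 14²≡8, 15²≡37, 16²≡21, 17²≡7, 18²≡42, 19²≡32, 20²≡24, 21²≡18, 22²≡14, 23²≡12 (mod 47).
The residues are {1, 2, 3, 4, 6, 7, 8, 9, 12, 14, 16, 17, 18, 21, 24, 25, 27, 28, 32, 34, 36, 37, 42}; the non-residues are the remaining 23 nonzero classes.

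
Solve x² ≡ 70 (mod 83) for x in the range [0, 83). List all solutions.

30, 53

Since 83 ≡ 3 (mod 4), a square root of 70 is 70^((83+1)/4) = 70^21 mod 83.
Repeated squaring: 70^2≡3, 70^4≡9, 70^8≡81, 70^16≡4 (mod 83).
70^21 = 70^(16+4+1) ≡ 30 (mod 83).
Check: 30² = 900 ≡ 70 (mod 83). The two roots are 30 and 53.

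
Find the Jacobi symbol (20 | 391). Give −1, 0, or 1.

1

Pull out 2^2: since 391 ≡ 7 (mod 8), (2/391) = +1, so (2/391)^2 = +1.
Reciprocity: 5 ≡ 1 and 391 ≡ 3 (mod 4), so (5/391) = +(391/5).
Reduce top mod 5: now compute (1/5).
Reached (1/5) = 1. Collecting the sign flips along the way, the symbol is +1.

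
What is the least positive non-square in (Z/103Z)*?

3

(2/103) = +1, so 2 is a residue.
(3/103) = −1, so 3 is the smallest positive non-residue mod 103.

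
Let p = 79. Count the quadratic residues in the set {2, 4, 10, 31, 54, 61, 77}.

(2/79) = +1 → QR.
(4/79) = +1 → QR.
(10/79) = +1 → QR.
(31/79) = +1 → QR.
(54/79) = -1 → non-residue.
(61/79) = -1 → non-residue.
(77/79) = -1 → non-residue.
Total quadratic residues among the 7: 4.

4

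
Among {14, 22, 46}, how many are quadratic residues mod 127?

(14/127) = -1 → non-residue.
(22/127) = +1 → QR.
(46/127) = -1 → non-residue.
Total quadratic residues among the 3: 1.

1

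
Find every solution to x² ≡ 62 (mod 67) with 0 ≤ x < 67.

Since 67 ≡ 3 (mod 4), a square root of 62 is 62^((67+1)/4) = 62^17 mod 67.
Repeated squaring: 62^2≡25, 62^4≡22, 62^8≡15, 62^16≡24 (mod 67).
62^17 = 62^(16+1) ≡ 14 (mod 67).
Check: 14² = 196 ≡ 62 (mod 67). The two roots are 14 and 53.

14, 53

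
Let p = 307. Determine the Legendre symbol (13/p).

Reciprocity: 13 ≡ 1 and 307 ≡ 3 (mod 4), so (13/307) = +(307/13).
Reduce top mod 13: now compute (8/13).
Pull out 2^3: since 13 ≡ 5 (mod 8), (2/13) = -1, so (2/13)^3 = -1.
Reached (1/13) = 1. Collecting the sign flips along the way, the symbol is -1.

-1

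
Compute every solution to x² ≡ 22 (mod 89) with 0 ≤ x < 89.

89 ≡ 1 (mod 4), so we find a root by search.
Trying successive values, 17² = 289 ≡ 22 (mod 89). The other root is 89 − 17 = 72.

17, 72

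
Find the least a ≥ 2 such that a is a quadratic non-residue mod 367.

3

(2/367) = +1, so 2 is a residue.
(3/367) = −1, so 3 is the smallest positive non-residue mod 367.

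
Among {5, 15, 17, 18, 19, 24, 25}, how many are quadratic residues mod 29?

(5/29) = +1 → QR.
(15/29) = -1 → non-residue.
(17/29) = -1 → non-residue.
(18/29) = -1 → non-residue.
(19/29) = -1 → non-residue.
(24/29) = +1 → QR.
(25/29) = +1 → QR.
Total quadratic residues among the 7: 3.

3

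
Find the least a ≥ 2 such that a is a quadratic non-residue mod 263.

5

(2/263) = +1, so 2 is a residue.
(3/263) = +1, so 3 is a residue.
(4/263) = +1, so 4 is a residue.
(5/263) = −1, so 5 is the smallest positive non-residue mod 263.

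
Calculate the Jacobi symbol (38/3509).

1

Pull out 2: since 3509 ≡ 5 (mod 8), (2/3509) = -1.
Reciprocity: 19 ≡ 3 and 3509 ≡ 1 (mod 4), so (19/3509) = +(3509/19).
Reduce top mod 19: now compute (13/19).
Reciprocity: 13 ≡ 1 and 19 ≡ 3 (mod 4), so (13/19) = +(19/13).
Reduce top mod 13: now compute (6/13).
Pull out 2: since 13 ≡ 5 (mod 8), (2/13) = -1.
Reciprocity: 3 ≡ 3 and 13 ≡ 1 (mod 4), so (3/13) = +(13/3).
Reduce top mod 3: now compute (1/3).
Reached (1/3) = 1. Collecting the sign flips along the way, the symbol is +1.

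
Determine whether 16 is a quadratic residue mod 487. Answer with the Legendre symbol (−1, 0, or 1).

Pull out 2^4: since 487 ≡ 7 (mod 8), (2/487) = +1, so (2/487)^4 = +1.
Reached (1/487) = 1. Collecting the sign flips along the way, the symbol is +1.

1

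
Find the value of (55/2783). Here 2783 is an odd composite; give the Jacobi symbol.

Reciprocity: 55 ≡ 3 and 2783 ≡ 3 (mod 4), so (55/2783) = −(2783/55).
Reduce top mod 55: now compute (33/55).
Reciprocity: 33 ≡ 1 and 55 ≡ 3 (mod 4), so (33/55) = +(55/33).
Reduce top mod 33: now compute (22/33).
Pull out 2: since 33 ≡ 1 (mod 8), (2/33) = +1.
Reciprocity: 11 ≡ 3 and 33 ≡ 1 (mod 4), so (11/33) = +(33/11).
Reduce top mod 11: now compute (0/11).
Top reduces to 0: gcd > 1, so the symbol is 0.

0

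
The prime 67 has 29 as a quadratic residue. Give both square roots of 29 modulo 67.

Since 67 ≡ 3 (mod 4), a square root of 29 is 29^((67+1)/4) = 29^17 mod 67.
Repeated squaring: 29^2≡37, 29^4≡29, 29^8≡37, 29^16≡29 (mod 67).
29^17 = 29^(16+1) ≡ 37 (mod 67).
Check: 37² = 1369 ≡ 29 (mod 67). The two roots are 30 and 37.

30, 37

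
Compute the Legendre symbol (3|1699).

-1

Reciprocity: 3 ≡ 3 and 1699 ≡ 3 (mod 4), so (3/1699) = −(1699/3).
Reduce top mod 3: now compute (1/3).
Reached (1/3) = 1. Collecting the sign flips along the way, the symbol is -1.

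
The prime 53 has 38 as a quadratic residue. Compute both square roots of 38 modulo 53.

12, 41

53 ≡ 1 (mod 4), so we find a root by search.
Trying successive values, 12² = 144 ≡ 38 (mod 53). The other root is 53 − 12 = 41.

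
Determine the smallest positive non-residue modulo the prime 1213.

2

(2/1213) = −1, so 2 is the smallest positive non-residue mod 1213.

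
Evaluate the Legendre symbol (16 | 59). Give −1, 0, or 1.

1

Pull out 2^4: since 59 ≡ 3 (mod 8), (2/59) = -1, so (2/59)^4 = +1.
Reached (1/59) = 1. Collecting the sign flips along the way, the symbol is +1.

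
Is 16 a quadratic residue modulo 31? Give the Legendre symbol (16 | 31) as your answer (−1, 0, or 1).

Euler's criterion: (16/31) ≡ 16^15 (mod 31).
16^2 ≡ 8 (mod 31)
16^4 ≡ 2 (mod 31)
16^8 ≡ 4 (mod 31)
16^15 = 16^(8+4+2+1) ≡ 1 (mod 31).
Result is 1, so (16/31) = 1.

1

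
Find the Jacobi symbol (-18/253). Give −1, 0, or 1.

-1

First reduce: -18 ≡ 235 (mod 253).
Reciprocity: 235 ≡ 3 and 253 ≡ 1 (mod 4), so (235/253) = +(253/235).
Reduce top mod 235: now compute (18/235).
Pull out 2: since 235 ≡ 3 (mod 8), (2/235) = -1.
Reciprocity: 9 ≡ 1 and 235 ≡ 3 (mod 4), so (9/235) = +(235/9).
Reduce top mod 9: now compute (1/9).
Reached (1/9) = 1. Collecting the sign flips along the way, the symbol is -1.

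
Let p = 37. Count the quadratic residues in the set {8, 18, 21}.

(8/37) = -1 → non-residue.
(18/37) = -1 → non-residue.
(21/37) = +1 → QR.
Total quadratic residues among the 3: 1.

1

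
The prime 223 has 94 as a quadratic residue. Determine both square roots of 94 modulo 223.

81, 142

Since 223 ≡ 3 (mod 4), a square root of 94 is 94^((223+1)/4) = 94^56 mod 223.
Repeated squaring: 94^2≡139, 94^4≡143, 94^8≡156, 94^16≡29, 94^32≡172 (mod 223).
94^56 = 94^(32+16+8) ≡ 81 (mod 223).
Check: 81² = 6561 ≡ 94 (mod 223). The two roots are 81 and 142.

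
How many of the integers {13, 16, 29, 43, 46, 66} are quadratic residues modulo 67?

(13/67) = -1 → non-residue.
(16/67) = +1 → QR.
(29/67) = +1 → QR.
(43/67) = -1 → non-residue.
(46/67) = -1 → non-residue.
(66/67) = -1 → non-residue.
Total quadratic residues among the 6: 2.

2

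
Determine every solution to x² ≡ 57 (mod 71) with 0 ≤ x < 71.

Since 71 ≡ 3 (mod 4), a square root of 57 is 57^((71+1)/4) = 57^18 mod 71.
Repeated squaring: 57^2≡54, 57^4≡5, 57^8≡25, 57^16≡57 (mod 71).
57^18 = 57^(16+2) ≡ 25 (mod 71).
Check: 25² = 625 ≡ 57 (mod 71). The two roots are 25 and 46.

25, 46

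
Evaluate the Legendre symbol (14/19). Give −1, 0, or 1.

-1

Pull out 2: since 19 ≡ 3 (mod 8), (2/19) = -1.
Reciprocity: 7 ≡ 3 and 19 ≡ 3 (mod 4), so (7/19) = −(19/7).
Reduce top mod 7: now compute (5/7).
Reciprocity: 5 ≡ 1 and 7 ≡ 3 (mod 4), so (5/7) = +(7/5).
Reduce top mod 5: now compute (2/5).
Pull out 2: since 5 ≡ 5 (mod 8), (2/5) = -1.
Reached (1/5) = 1. Collecting the sign flips along the way, the symbol is -1.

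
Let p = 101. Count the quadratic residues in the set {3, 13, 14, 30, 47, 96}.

5

(3/101) = -1 → non-residue.
(13/101) = +1 → QR.
(14/101) = +1 → QR.
(30/101) = +1 → QR.
(47/101) = +1 → QR.
(96/101) = +1 → QR.
Total quadratic residues among the 6: 5.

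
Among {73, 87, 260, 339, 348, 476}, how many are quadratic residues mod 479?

1

(73/479) = +1 → QR.
(87/479) = -1 → non-residue.
(260/479) = -1 → non-residue.
(339/479) = -1 → non-residue.
(348/479) = -1 → non-residue.
(476/479) = -1 → non-residue.
Total quadratic residues among the 6: 1.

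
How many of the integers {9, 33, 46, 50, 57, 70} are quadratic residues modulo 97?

4

(9/97) = +1 → QR.
(33/97) = +1 → QR.
(46/97) = -1 → non-residue.
(50/97) = +1 → QR.
(57/97) = -1 → non-residue.
(70/97) = +1 → QR.
Total quadratic residues among the 6: 4.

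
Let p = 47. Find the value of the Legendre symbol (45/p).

-1

Euler's criterion: (45/47) ≡ 45^23 (mod 47).
45^2 ≡ 4 (mod 47)
45^4 ≡ 16 (mod 47)
45^8 ≡ 21 (mod 47)
45^16 ≡ 18 (mod 47)
45^23 = 45^(16+4+2+1) ≡ 46 (mod 47).
Result is 46 ≡ −1, so (45/47) = −1.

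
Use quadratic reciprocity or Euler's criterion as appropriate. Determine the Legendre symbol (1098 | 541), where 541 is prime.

Euler's criterion: (1098/541) ≡ 16^270 (mod 541).
16^2 ≡ 256 (mod 541)
16^4 ≡ 75 (mod 541)
16^8 ≡ 215 (mod 541)
16^16 ≡ 240 (mod 541)
16^32 ≡ 254 (mod 541)
16^64 ≡ 137 (mod 541)
16^128 ≡ 375 (mod 541)
16^256 ≡ 506 (mod 541)
16^270 = 16^(256+8+4+2) ≡ 1 (mod 541).
Result is 1, so (1098/541) = 1.

1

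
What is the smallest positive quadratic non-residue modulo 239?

7

(2/239) = +1, so 2 is a residue.
(3/239) = +1, so 3 is a residue.
(4/239) = +1, so 4 is a residue.
(5/239) = +1, so 5 is a residue.
(6/239) = +1, so 6 is a residue.
(7/239) = −1, so 7 is the smallest positive non-residue mod 239.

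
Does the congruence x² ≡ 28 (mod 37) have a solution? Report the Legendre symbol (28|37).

1

Pull out 2^2: since 37 ≡ 5 (mod 8), (2/37) = -1, so (2/37)^2 = +1.
Reciprocity: 7 ≡ 3 and 37 ≡ 1 (mod 4), so (7/37) = +(37/7).
Reduce top mod 7: now compute (2/7).
Pull out 2: since 7 ≡ 7 (mod 8), (2/7) = +1.
Reached (1/7) = 1. Collecting the sign flips along the way, the symbol is +1.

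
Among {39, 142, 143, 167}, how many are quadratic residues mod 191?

(39/191) = +1 → QR.
(142/191) = -1 → non-residue.
(143/191) = -1 → non-residue.
(167/191) = -1 → non-residue.
Total quadratic residues among the 4: 1.

1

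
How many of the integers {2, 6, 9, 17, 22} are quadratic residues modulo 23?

3

(2/23) = +1 → QR.
(6/23) = +1 → QR.
(9/23) = +1 → QR.
(17/23) = -1 → non-residue.
(22/23) = -1 → non-residue.
Total quadratic residues among the 5: 3.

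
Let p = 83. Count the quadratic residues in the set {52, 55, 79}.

(52/83) = -1 → non-residue.
(55/83) = -1 → non-residue.
(79/83) = -1 → non-residue.
Total quadratic residues among the 3: 0.

0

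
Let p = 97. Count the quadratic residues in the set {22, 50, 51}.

2

(22/97) = +1 → QR.
(50/97) = +1 → QR.
(51/97) = -1 → non-residue.
Total quadratic residues among the 3: 2.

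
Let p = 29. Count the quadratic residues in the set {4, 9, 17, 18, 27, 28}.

3

(4/29) = +1 → QR.
(9/29) = +1 → QR.
(17/29) = -1 → non-residue.
(18/29) = -1 → non-residue.
(27/29) = -1 → non-residue.
(28/29) = +1 → QR.
Total quadratic residues among the 6: 3.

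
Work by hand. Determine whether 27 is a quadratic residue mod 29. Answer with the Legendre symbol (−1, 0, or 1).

Euler's criterion: (27/29) ≡ 27^14 (mod 29).
27^2 ≡ 4 (mod 29)
27^4 ≡ 16 (mod 29)
27^8 ≡ 24 (mod 29)
27^14 = 27^(8+4+2) ≡ 28 (mod 29).
Result is 28 ≡ −1, so (27/29) = −1.

-1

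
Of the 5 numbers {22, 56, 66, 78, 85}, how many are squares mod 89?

(22/89) = +1 → QR.
(56/89) = -1 → non-residue.
(66/89) = -1 → non-residue.
(78/89) = +1 → QR.
(85/89) = +1 → QR.
Total quadratic residues among the 5: 3.

3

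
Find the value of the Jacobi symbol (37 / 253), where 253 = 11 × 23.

-1

Reciprocity: 37 ≡ 1 and 253 ≡ 1 (mod 4), so (37/253) = +(253/37).
Reduce top mod 37: now compute (31/37).
Reciprocity: 31 ≡ 3 and 37 ≡ 1 (mod 4), so (31/37) = +(37/31).
Reduce top mod 31: now compute (6/31).
Pull out 2: since 31 ≡ 7 (mod 8), (2/31) = +1.
Reciprocity: 3 ≡ 3 and 31 ≡ 3 (mod 4), so (3/31) = −(31/3).
Reduce top mod 3: now compute (1/3).
Reached (1/3) = 1. Collecting the sign flips along the way, the symbol is -1.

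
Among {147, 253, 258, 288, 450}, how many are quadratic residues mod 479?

(147/479) = +1 → QR.
(253/479) = +1 → QR.
(258/479) = -1 → non-residue.
(288/479) = +1 → QR.
(450/479) = +1 → QR.
Total quadratic residues among the 5: 4.

4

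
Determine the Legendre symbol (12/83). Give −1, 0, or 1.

Euler's criterion: (12/83) ≡ 12^41 (mod 83).
12^2 ≡ 61 (mod 83)
12^4 ≡ 69 (mod 83)
12^8 ≡ 30 (mod 83)
12^16 ≡ 70 (mod 83)
12^32 ≡ 3 (mod 83)
12^41 = 12^(32+8+1) ≡ 1 (mod 83).
Result is 1, so (12/83) = 1.

1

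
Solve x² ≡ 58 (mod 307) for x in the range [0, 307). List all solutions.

66, 241

Since 307 ≡ 3 (mod 4), a square root of 58 is 58^((307+1)/4) = 58^77 mod 307.
Repeated squaring: 58^2≡294, 58^4≡169, 58^8≡10, 58^16≡100, 58^32≡176, 58^64≡276 (mod 307).
58^77 = 58^(64+8+4+1) ≡ 66 (mod 307).
Check: 66² = 4356 ≡ 58 (mod 307). The two roots are 66 and 241.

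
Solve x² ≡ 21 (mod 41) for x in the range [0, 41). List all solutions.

12, 29

41 ≡ 1 (mod 4), so we find a root by search.
Trying successive values, 12² = 144 ≡ 21 (mod 41). The other root is 41 − 12 = 29.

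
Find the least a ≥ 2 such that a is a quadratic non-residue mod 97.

5

(2/97) = +1, so 2 is a residue.
(3/97) = +1, so 3 is a residue.
(4/97) = +1, so 4 is a residue.
(5/97) = −1, so 5 is the smallest positive non-residue mod 97.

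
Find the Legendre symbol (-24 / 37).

-1

First reduce: -24 ≡ 13 (mod 37).
Reciprocity: 13 ≡ 1 and 37 ≡ 1 (mod 4), so (13/37) = +(37/13).
Reduce top mod 13: now compute (11/13).
Reciprocity: 11 ≡ 3 and 13 ≡ 1 (mod 4), so (11/13) = +(13/11).
Reduce top mod 11: now compute (2/11).
Pull out 2: since 11 ≡ 3 (mod 8), (2/11) = -1.
Reached (1/11) = 1. Collecting the sign flips along the way, the symbol is -1.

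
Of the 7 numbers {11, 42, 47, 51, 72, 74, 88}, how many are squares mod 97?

4

(11/97) = +1 → QR.
(42/97) = -1 → non-residue.
(47/97) = +1 → QR.
(51/97) = -1 → non-residue.
(72/97) = +1 → QR.
(74/97) = -1 → non-residue.
(88/97) = +1 → QR.
Total quadratic residues among the 7: 4.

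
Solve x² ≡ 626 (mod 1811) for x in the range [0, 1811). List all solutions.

Since 1811 ≡ 3 (mod 4), a square root of 626 is 626^((1811+1)/4) = 626^453 mod 1811.
Repeated squaring: 626^2≡700, 626^4≡1030, 626^8≡1465, 626^16≡190, 626^32≡1691, 626^64≡1723, 626^128≡500, 626^256≡82 (mod 1811).
626^453 = 626^(256+128+64+4+1) ≡ 1366 (mod 1811).
Check: 1366² = 1865956 ≡ 626 (mod 1811). The two roots are 445 and 1366.

445, 1366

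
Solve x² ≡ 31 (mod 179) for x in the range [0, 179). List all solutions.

Since 179 ≡ 3 (mod 4), a square root of 31 is 31^((179+1)/4) = 31^45 mod 179.
Repeated squaring: 31^2≡66, 31^4≡60, 31^8≡20, 31^16≡42, 31^32≡153 (mod 179).
31^45 = 31^(32+8+4+1) ≡ 116 (mod 179).
Check: 116² = 13456 ≡ 31 (mod 179). The two roots are 63 and 116.

63, 116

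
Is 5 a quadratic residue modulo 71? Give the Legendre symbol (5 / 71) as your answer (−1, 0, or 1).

Reciprocity: 5 ≡ 1 and 71 ≡ 3 (mod 4), so (5/71) = +(71/5).
Reduce top mod 5: now compute (1/5).
Reached (1/5) = 1. Collecting the sign flips along the way, the symbol is +1.

1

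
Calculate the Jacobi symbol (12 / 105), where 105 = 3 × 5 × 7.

0

Pull out 2^2: since 105 ≡ 1 (mod 8), (2/105) = +1, so (2/105)^2 = +1.
Reciprocity: 3 ≡ 3 and 105 ≡ 1 (mod 4), so (3/105) = +(105/3).
Reduce top mod 3: now compute (0/3).
Top reduces to 0: gcd > 1, so the symbol is 0.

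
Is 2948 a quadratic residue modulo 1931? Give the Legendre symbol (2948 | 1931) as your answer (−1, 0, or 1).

-1

First reduce: 2948 ≡ 1017 (mod 1931).
Reciprocity: 1017 ≡ 1 and 1931 ≡ 3 (mod 4), so (1017/1931) = +(1931/1017).
Reduce top mod 1017: now compute (914/1017).
Pull out 2: since 1017 ≡ 1 (mod 8), (2/1017) = +1.
Reciprocity: 457 ≡ 1 and 1017 ≡ 1 (mod 4), so (457/1017) = +(1017/457).
Reduce top mod 457: now compute (103/457).
Reciprocity: 103 ≡ 3 and 457 ≡ 1 (mod 4), so (103/457) = +(457/103).
Reduce top mod 103: now compute (45/103).
Reciprocity: 45 ≡ 1 and 103 ≡ 3 (mod 4), so (45/103) = +(103/45).
Reduce top mod 45: now compute (13/45).
Reciprocity: 13 ≡ 1 and 45 ≡ 1 (mod 4), so (13/45) = +(45/13).
Reduce top mod 13: now compute (6/13).
Pull out 2: since 13 ≡ 5 (mod 8), (2/13) = -1.
Reciprocity: 3 ≡ 3 and 13 ≡ 1 (mod 4), so (3/13) = +(13/3).
Reduce top mod 3: now compute (1/3).
Reached (1/3) = 1. Collecting the sign flips along the way, the symbol is -1.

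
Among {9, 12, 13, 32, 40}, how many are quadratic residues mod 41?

(9/41) = +1 → QR.
(12/41) = -1 → non-residue.
(13/41) = -1 → non-residue.
(32/41) = +1 → QR.
(40/41) = +1 → QR.
Total quadratic residues among the 5: 3.

3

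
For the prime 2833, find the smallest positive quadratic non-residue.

5

(2/2833) = +1, so 2 is a residue.
(3/2833) = +1, so 3 is a residue.
(4/2833) = +1, so 4 is a residue.
(5/2833) = −1, so 5 is the smallest positive non-residue mod 2833.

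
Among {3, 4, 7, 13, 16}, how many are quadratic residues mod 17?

(3/17) = -1 → non-residue.
(4/17) = +1 → QR.
(7/17) = -1 → non-residue.
(13/17) = +1 → QR.
(16/17) = +1 → QR.
Total quadratic residues among the 5: 3.

3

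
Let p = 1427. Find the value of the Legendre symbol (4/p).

1

Pull out 2^2: since 1427 ≡ 3 (mod 8), (2/1427) = -1, so (2/1427)^2 = +1.
Reached (1/1427) = 1. Collecting the sign flips along the way, the symbol is +1.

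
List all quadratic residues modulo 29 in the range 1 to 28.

Square k = 1,…,14 (k and 29−k give the same square):
1²=1, 2²=4, 3²=9, 4²=16, 5²=25, 6²≡7, 7²≡20, 8²≡6, 9²≡23, 10²≡13, 11²≡5, 12²≡28, 13²≡24, 14²≡22 (mod 29).
So the quadratic residues mod 29 are {1, 4, 5, 6, 7, 9, 13, 16, 20, 22, 23, 24, 25, 28}.

1,4,5,6,7,9,13,16,20,22,23,24,25,28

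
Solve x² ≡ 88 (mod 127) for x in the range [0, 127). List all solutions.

Since 127 ≡ 3 (mod 4), a square root of 88 is 88^((127+1)/4) = 88^32 mod 127.
Repeated squaring: 88^2≡124, 88^4≡9, 88^8≡81, 88^16≡84, 88^32≡71 (mod 127).
88^32 = 88^(32) ≡ 71 (mod 127).
Check: 71² = 5041 ≡ 88 (mod 127). The two roots are 56 and 71.

56, 71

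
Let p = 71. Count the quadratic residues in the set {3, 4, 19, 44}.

(3/71) = +1 → QR.
(4/71) = +1 → QR.
(19/71) = +1 → QR.
(44/71) = -1 → non-residue.
Total quadratic residues among the 4: 3.

3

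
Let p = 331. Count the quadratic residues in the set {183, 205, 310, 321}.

2

(183/331) = +1 → QR.
(205/331) = -1 → non-residue.
(310/331) = -1 → non-residue.
(321/331) = +1 → QR.
Total quadratic residues among the 4: 2.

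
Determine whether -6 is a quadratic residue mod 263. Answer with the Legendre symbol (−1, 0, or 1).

-1

First reduce: -6 ≡ 257 (mod 263).
Reciprocity: 257 ≡ 1 and 263 ≡ 3 (mod 4), so (257/263) = +(263/257).
Reduce top mod 257: now compute (6/257).
Pull out 2: since 257 ≡ 1 (mod 8), (2/257) = +1.
Reciprocity: 3 ≡ 3 and 257 ≡ 1 (mod 4), so (3/257) = +(257/3).
Reduce top mod 3: now compute (2/3).
Pull out 2: since 3 ≡ 3 (mod 8), (2/3) = -1.
Reached (1/3) = 1. Collecting the sign flips along the way, the symbol is -1.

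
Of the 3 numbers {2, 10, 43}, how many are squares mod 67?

1

(2/67) = -1 → non-residue.
(10/67) = +1 → QR.
(43/67) = -1 → non-residue.
Total quadratic residues among the 3: 1.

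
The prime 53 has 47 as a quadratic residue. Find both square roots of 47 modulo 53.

10, 43

53 ≡ 1 (mod 4), so we find a root by search.
Trying successive values, 10² = 100 ≡ 47 (mod 53). The other root is 53 − 10 = 43.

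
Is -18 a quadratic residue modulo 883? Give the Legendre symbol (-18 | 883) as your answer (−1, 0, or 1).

1

First reduce: -18 ≡ 865 (mod 883).
Reciprocity: 865 ≡ 1 and 883 ≡ 3 (mod 4), so (865/883) = +(883/865).
Reduce top mod 865: now compute (18/865).
Pull out 2: since 865 ≡ 1 (mod 8), (2/865) = +1.
Reciprocity: 9 ≡ 1 and 865 ≡ 1 (mod 4), so (9/865) = +(865/9).
Reduce top mod 9: now compute (1/9).
Reached (1/9) = 1. Collecting the sign flips along the way, the symbol is +1.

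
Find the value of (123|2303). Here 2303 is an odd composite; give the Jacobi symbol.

Reciprocity: 123 ≡ 3 and 2303 ≡ 3 (mod 4), so (123/2303) = −(2303/123).
Reduce top mod 123: now compute (89/123).
Reciprocity: 89 ≡ 1 and 123 ≡ 3 (mod 4), so (89/123) = +(123/89).
Reduce top mod 89: now compute (34/89).
Pull out 2: since 89 ≡ 1 (mod 8), (2/89) = +1.
Reciprocity: 17 ≡ 1 and 89 ≡ 1 (mod 4), so (17/89) = +(89/17).
Reduce top mod 17: now compute (4/17).
Pull out 2^2: since 17 ≡ 1 (mod 8), (2/17) = +1, so (2/17)^2 = +1.
Reached (1/17) = 1. Collecting the sign flips along the way, the symbol is -1.

-1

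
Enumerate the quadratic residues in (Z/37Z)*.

1 3 4 7 9 10 11 12 16 21 25 26 27 28 30 33 34 36

Square k = 1,…,18 (k and 37−k give the same square):
1²=1, 2²=4, 3²=9, 4²=16, 5²=25, 6²=36, 7²≡12, 8²≡27, 9²≡7, 10²≡26, 11²≡10, 12²≡33, 13²≡21, 14²≡11, 15²≡3, 16²≡34, 17²≡30, 18²≡28 (mod 37).
So the quadratic residues mod 37 are {1, 3, 4, 7, 9, 10, 11, 12, 16, 21, 25, 26, 27, 28, 30, 33, 34, 36}.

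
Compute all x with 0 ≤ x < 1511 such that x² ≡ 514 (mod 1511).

Since 1511 ≡ 3 (mod 4), a square root of 514 is 514^((1511+1)/4) = 514^378 mod 1511.
Repeated squaring: 514^2≡1282, 514^4≡1067, 514^8≡706, 514^16≡1317, 514^32≡1372, 514^64≡1189, 514^128≡936, 514^256≡1227 (mod 1511).
514^378 = 514^(256+64+32+16+8+2) ≡ 45 (mod 1511).
Check: 45² = 2025 ≡ 514 (mod 1511). The two roots are 45 and 1466.

45, 1466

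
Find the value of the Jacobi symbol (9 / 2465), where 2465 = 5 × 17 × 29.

Reciprocity: 9 ≡ 1 and 2465 ≡ 1 (mod 4), so (9/2465) = +(2465/9).
Reduce top mod 9: now compute (8/9).
Pull out 2^3: since 9 ≡ 1 (mod 8), (2/9) = +1, so (2/9)^3 = +1.
Reached (1/9) = 1. Collecting the sign flips along the way, the symbol is +1.

1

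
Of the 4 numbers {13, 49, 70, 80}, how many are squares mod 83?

2

(13/83) = -1 → non-residue.
(49/83) = +1 → QR.
(70/83) = +1 → QR.
(80/83) = -1 → non-residue.
Total quadratic residues among the 4: 2.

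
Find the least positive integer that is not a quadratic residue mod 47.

(2/47) = +1, so 2 is a residue.
(3/47) = +1, so 3 is a residue.
(4/47) = +1, so 4 is a residue.
(5/47) = −1, so 5 is the smallest positive non-residue mod 47.

5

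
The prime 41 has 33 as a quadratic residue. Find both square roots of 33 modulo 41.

19, 22

41 ≡ 1 (mod 4), so we find a root by search.
Trying successive values, 19² = 361 ≡ 33 (mod 41). The other root is 41 − 19 = 22.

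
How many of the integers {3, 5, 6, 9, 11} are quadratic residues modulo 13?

(3/13) = +1 → QR.
(5/13) = -1 → non-residue.
(6/13) = -1 → non-residue.
(9/13) = +1 → QR.
(11/13) = -1 → non-residue.
Total quadratic residues among the 5: 2.

2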